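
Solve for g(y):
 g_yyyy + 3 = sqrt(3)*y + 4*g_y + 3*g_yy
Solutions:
 g(y) = C1 + C2*exp(-y*((sqrt(3) + 2)^(-1/3) + (sqrt(3) + 2)^(1/3))/2)*sin(sqrt(3)*y*(-(sqrt(3) + 2)^(1/3) + (sqrt(3) + 2)^(-1/3))/2) + C3*exp(-y*((sqrt(3) + 2)^(-1/3) + (sqrt(3) + 2)^(1/3))/2)*cos(sqrt(3)*y*(-(sqrt(3) + 2)^(1/3) + (sqrt(3) + 2)^(-1/3))/2) + C4*exp(y*((sqrt(3) + 2)^(-1/3) + (sqrt(3) + 2)^(1/3))) - sqrt(3)*y^2/8 + 3*sqrt(3)*y/16 + 3*y/4


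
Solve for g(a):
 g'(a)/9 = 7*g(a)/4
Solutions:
 g(a) = C1*exp(63*a/4)


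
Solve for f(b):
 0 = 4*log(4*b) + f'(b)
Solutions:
 f(b) = C1 - 4*b*log(b) - b*log(256) + 4*b


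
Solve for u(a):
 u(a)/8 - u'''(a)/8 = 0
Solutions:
 u(a) = C3*exp(a) + (C1*sin(sqrt(3)*a/2) + C2*cos(sqrt(3)*a/2))*exp(-a/2)


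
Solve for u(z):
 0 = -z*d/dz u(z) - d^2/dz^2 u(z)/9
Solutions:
 u(z) = C1 + C2*erf(3*sqrt(2)*z/2)


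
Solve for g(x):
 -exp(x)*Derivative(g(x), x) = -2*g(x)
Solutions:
 g(x) = C1*exp(-2*exp(-x))


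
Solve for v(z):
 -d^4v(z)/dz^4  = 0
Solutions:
 v(z) = C1 + C2*z + C3*z^2 + C4*z^3


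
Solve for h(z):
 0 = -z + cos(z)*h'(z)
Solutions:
 h(z) = C1 + Integral(z/cos(z), z)


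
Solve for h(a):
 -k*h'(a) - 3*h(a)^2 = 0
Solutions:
 h(a) = k/(C1*k + 3*a)


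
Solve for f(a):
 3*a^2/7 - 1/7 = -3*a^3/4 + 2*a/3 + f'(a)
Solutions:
 f(a) = C1 + 3*a^4/16 + a^3/7 - a^2/3 - a/7


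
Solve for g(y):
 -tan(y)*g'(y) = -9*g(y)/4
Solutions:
 g(y) = C1*sin(y)^(9/4)


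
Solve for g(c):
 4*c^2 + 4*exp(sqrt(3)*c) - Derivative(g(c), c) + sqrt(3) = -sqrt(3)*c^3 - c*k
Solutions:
 g(c) = C1 + sqrt(3)*c^4/4 + 4*c^3/3 + c^2*k/2 + sqrt(3)*c + 4*sqrt(3)*exp(sqrt(3)*c)/3


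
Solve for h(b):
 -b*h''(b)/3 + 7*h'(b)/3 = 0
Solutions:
 h(b) = C1 + C2*b^8


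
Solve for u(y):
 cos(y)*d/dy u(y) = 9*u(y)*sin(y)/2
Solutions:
 u(y) = C1/cos(y)^(9/2)


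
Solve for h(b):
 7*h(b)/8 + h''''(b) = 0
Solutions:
 h(b) = (C1*sin(2^(3/4)*7^(1/4)*b/4) + C2*cos(2^(3/4)*7^(1/4)*b/4))*exp(-2^(3/4)*7^(1/4)*b/4) + (C3*sin(2^(3/4)*7^(1/4)*b/4) + C4*cos(2^(3/4)*7^(1/4)*b/4))*exp(2^(3/4)*7^(1/4)*b/4)


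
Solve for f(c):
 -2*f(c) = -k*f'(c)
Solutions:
 f(c) = C1*exp(2*c/k)


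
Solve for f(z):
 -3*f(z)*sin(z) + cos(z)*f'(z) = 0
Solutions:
 f(z) = C1/cos(z)^3


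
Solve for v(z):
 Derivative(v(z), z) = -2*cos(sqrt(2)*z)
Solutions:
 v(z) = C1 - sqrt(2)*sin(sqrt(2)*z)


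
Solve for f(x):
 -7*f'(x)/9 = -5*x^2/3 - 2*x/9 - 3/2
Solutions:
 f(x) = C1 + 5*x^3/7 + x^2/7 + 27*x/14


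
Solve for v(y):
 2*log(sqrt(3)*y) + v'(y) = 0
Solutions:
 v(y) = C1 - 2*y*log(y) - y*log(3) + 2*y


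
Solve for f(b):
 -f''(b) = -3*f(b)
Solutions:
 f(b) = C1*exp(-sqrt(3)*b) + C2*exp(sqrt(3)*b)


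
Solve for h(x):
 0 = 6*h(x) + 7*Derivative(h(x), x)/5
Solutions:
 h(x) = C1*exp(-30*x/7)


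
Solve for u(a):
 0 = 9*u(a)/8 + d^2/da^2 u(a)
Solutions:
 u(a) = C1*sin(3*sqrt(2)*a/4) + C2*cos(3*sqrt(2)*a/4)


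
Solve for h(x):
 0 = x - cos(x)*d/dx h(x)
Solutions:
 h(x) = C1 + Integral(x/cos(x), x)


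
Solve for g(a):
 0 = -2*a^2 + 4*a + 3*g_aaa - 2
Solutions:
 g(a) = C1 + C2*a + C3*a^2 + a^5/90 - a^4/18 + a^3/9


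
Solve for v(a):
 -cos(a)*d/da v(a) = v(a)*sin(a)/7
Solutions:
 v(a) = C1*cos(a)^(1/7)


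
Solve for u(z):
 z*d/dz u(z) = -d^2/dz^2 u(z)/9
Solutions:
 u(z) = C1 + C2*erf(3*sqrt(2)*z/2)


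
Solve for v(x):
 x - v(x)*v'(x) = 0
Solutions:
 v(x) = -sqrt(C1 + x^2)
 v(x) = sqrt(C1 + x^2)


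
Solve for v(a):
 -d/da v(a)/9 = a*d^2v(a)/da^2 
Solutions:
 v(a) = C1 + C2*a^(8/9)


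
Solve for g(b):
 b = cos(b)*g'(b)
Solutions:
 g(b) = C1 + Integral(b/cos(b), b)


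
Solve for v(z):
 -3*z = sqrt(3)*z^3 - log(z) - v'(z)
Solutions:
 v(z) = C1 + sqrt(3)*z^4/4 + 3*z^2/2 - z*log(z) + z


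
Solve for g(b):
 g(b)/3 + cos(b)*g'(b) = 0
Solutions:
 g(b) = C1*(sin(b) - 1)^(1/6)/(sin(b) + 1)^(1/6)


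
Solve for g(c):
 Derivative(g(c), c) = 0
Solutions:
 g(c) = C1


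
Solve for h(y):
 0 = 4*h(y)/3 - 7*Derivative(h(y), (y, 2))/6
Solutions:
 h(y) = C1*exp(-2*sqrt(14)*y/7) + C2*exp(2*sqrt(14)*y/7)


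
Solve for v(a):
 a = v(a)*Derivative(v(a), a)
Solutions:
 v(a) = -sqrt(C1 + a^2)
 v(a) = sqrt(C1 + a^2)


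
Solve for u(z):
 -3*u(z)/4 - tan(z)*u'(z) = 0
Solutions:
 u(z) = C1/sin(z)^(3/4)


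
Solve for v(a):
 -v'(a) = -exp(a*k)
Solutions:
 v(a) = C1 + exp(a*k)/k


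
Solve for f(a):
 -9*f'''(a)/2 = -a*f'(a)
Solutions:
 f(a) = C1 + Integral(C2*airyai(6^(1/3)*a/3) + C3*airybi(6^(1/3)*a/3), a)


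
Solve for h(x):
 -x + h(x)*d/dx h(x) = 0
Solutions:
 h(x) = -sqrt(C1 + x^2)
 h(x) = sqrt(C1 + x^2)


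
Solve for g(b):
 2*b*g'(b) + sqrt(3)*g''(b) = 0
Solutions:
 g(b) = C1 + C2*erf(3^(3/4)*b/3)


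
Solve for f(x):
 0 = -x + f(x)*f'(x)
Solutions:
 f(x) = -sqrt(C1 + x^2)
 f(x) = sqrt(C1 + x^2)


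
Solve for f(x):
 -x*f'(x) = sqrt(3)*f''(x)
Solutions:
 f(x) = C1 + C2*erf(sqrt(2)*3^(3/4)*x/6)


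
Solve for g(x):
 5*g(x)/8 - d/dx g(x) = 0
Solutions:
 g(x) = C1*exp(5*x/8)


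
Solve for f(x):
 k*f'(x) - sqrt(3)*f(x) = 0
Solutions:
 f(x) = C1*exp(sqrt(3)*x/k)


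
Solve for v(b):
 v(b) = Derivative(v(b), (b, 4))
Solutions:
 v(b) = C1*exp(-b) + C2*exp(b) + C3*sin(b) + C4*cos(b)


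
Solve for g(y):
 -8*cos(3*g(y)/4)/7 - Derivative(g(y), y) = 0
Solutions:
 8*y/7 - 2*log(sin(3*g(y)/4) - 1)/3 + 2*log(sin(3*g(y)/4) + 1)/3 = C1


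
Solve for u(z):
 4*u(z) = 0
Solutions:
 u(z) = 0


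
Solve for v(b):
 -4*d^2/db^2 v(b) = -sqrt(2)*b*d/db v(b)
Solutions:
 v(b) = C1 + C2*erfi(2^(3/4)*b/4)


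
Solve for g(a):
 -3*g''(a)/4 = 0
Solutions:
 g(a) = C1 + C2*a


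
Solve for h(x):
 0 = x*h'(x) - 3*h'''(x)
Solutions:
 h(x) = C1 + Integral(C2*airyai(3^(2/3)*x/3) + C3*airybi(3^(2/3)*x/3), x)


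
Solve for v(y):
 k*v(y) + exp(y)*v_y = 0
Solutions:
 v(y) = C1*exp(k*exp(-y))


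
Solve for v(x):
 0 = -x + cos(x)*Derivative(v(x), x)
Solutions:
 v(x) = C1 + Integral(x/cos(x), x)


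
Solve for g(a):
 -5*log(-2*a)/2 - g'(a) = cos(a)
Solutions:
 g(a) = C1 - 5*a*log(-a)/2 - 5*a*log(2)/2 + 5*a/2 - sin(a)


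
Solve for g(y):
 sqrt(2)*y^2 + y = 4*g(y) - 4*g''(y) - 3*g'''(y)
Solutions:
 g(y) = C1*exp(-y*(8*2^(2/3)/(9*sqrt(537) + 211)^(1/3) + 8 + 2^(1/3)*(9*sqrt(537) + 211)^(1/3))/18)*sin(2^(1/3)*sqrt(3)*y*(-(9*sqrt(537) + 211)^(1/3) + 8*2^(1/3)/(9*sqrt(537) + 211)^(1/3))/18) + C2*exp(-y*(8*2^(2/3)/(9*sqrt(537) + 211)^(1/3) + 8 + 2^(1/3)*(9*sqrt(537) + 211)^(1/3))/18)*cos(2^(1/3)*sqrt(3)*y*(-(9*sqrt(537) + 211)^(1/3) + 8*2^(1/3)/(9*sqrt(537) + 211)^(1/3))/18) + C3*exp(y*(-4 + 8*2^(2/3)/(9*sqrt(537) + 211)^(1/3) + 2^(1/3)*(9*sqrt(537) + 211)^(1/3))/9) + sqrt(2)*y^2/4 + y/4 + sqrt(2)/2


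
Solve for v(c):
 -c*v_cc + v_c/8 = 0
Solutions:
 v(c) = C1 + C2*c^(9/8)


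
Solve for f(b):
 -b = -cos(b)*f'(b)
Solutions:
 f(b) = C1 + Integral(b/cos(b), b)


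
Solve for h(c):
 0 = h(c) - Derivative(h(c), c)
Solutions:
 h(c) = C1*exp(c)


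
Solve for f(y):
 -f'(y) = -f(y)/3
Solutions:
 f(y) = C1*exp(y/3)


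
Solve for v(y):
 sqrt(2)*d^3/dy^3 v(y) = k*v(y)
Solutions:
 v(y) = C1*exp(2^(5/6)*k^(1/3)*y/2) + C2*exp(2^(5/6)*k^(1/3)*y*(-1 + sqrt(3)*I)/4) + C3*exp(-2^(5/6)*k^(1/3)*y*(1 + sqrt(3)*I)/4)


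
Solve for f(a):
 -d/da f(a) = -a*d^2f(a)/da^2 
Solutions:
 f(a) = C1 + C2*a^2


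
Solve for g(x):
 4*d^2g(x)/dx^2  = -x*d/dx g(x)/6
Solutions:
 g(x) = C1 + C2*erf(sqrt(3)*x/12)


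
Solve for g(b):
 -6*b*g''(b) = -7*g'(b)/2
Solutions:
 g(b) = C1 + C2*b^(19/12)


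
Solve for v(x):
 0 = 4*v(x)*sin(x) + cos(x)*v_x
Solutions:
 v(x) = C1*cos(x)^4


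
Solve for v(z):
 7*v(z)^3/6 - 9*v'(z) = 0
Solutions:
 v(z) = -3*sqrt(3)*sqrt(-1/(C1 + 7*z))
 v(z) = 3*sqrt(3)*sqrt(-1/(C1 + 7*z))


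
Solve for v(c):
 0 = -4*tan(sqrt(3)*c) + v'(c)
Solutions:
 v(c) = C1 - 4*sqrt(3)*log(cos(sqrt(3)*c))/3


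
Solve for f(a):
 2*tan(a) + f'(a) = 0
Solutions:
 f(a) = C1 + 2*log(cos(a))


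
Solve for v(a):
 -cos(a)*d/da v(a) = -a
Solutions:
 v(a) = C1 + Integral(a/cos(a), a)


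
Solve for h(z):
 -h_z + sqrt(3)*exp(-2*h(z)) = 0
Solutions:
 h(z) = log(-sqrt(C1 + 2*sqrt(3)*z))
 h(z) = log(C1 + 2*sqrt(3)*z)/2


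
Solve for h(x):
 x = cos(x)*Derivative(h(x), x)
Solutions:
 h(x) = C1 + Integral(x/cos(x), x)


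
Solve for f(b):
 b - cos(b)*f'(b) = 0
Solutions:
 f(b) = C1 + Integral(b/cos(b), b)


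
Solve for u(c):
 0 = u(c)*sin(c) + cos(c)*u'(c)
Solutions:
 u(c) = C1*cos(c)


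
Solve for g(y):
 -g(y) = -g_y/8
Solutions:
 g(y) = C1*exp(8*y)


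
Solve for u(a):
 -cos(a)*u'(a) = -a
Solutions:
 u(a) = C1 + Integral(a/cos(a), a)


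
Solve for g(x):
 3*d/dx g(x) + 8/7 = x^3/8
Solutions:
 g(x) = C1 + x^4/96 - 8*x/21


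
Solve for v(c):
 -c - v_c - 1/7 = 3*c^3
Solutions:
 v(c) = C1 - 3*c^4/4 - c^2/2 - c/7


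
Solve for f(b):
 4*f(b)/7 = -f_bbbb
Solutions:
 f(b) = (C1*sin(7^(3/4)*b/7) + C2*cos(7^(3/4)*b/7))*exp(-7^(3/4)*b/7) + (C3*sin(7^(3/4)*b/7) + C4*cos(7^(3/4)*b/7))*exp(7^(3/4)*b/7)


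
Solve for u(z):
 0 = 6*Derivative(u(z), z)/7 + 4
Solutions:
 u(z) = C1 - 14*z/3


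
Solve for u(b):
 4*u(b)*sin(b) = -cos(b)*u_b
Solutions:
 u(b) = C1*cos(b)^4


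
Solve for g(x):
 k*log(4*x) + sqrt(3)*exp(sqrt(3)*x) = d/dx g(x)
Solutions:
 g(x) = C1 + k*x*log(x) + k*x*(-1 + 2*log(2)) + exp(sqrt(3)*x)


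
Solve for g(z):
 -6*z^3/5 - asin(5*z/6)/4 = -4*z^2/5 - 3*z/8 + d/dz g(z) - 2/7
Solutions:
 g(z) = C1 - 3*z^4/10 + 4*z^3/15 + 3*z^2/16 - z*asin(5*z/6)/4 + 2*z/7 - sqrt(36 - 25*z^2)/20


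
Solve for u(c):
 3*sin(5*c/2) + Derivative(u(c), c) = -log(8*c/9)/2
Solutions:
 u(c) = C1 - c*log(c)/2 - 3*c*log(2)/2 + c/2 + c*log(3) + 6*cos(5*c/2)/5


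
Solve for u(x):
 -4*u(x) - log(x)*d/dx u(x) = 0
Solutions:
 u(x) = C1*exp(-4*li(x))


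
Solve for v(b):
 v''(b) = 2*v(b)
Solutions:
 v(b) = C1*exp(-sqrt(2)*b) + C2*exp(sqrt(2)*b)


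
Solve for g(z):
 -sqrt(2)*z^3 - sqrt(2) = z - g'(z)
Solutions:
 g(z) = C1 + sqrt(2)*z^4/4 + z^2/2 + sqrt(2)*z


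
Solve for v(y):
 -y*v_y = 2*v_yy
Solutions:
 v(y) = C1 + C2*erf(y/2)


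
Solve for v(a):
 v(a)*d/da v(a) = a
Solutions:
 v(a) = -sqrt(C1 + a^2)
 v(a) = sqrt(C1 + a^2)


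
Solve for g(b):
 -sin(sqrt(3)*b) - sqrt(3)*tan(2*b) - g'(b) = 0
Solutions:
 g(b) = C1 + sqrt(3)*log(cos(2*b))/2 + sqrt(3)*cos(sqrt(3)*b)/3


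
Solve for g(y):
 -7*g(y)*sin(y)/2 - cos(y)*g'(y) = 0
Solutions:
 g(y) = C1*cos(y)^(7/2)


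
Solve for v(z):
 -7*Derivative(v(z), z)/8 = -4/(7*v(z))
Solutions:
 v(z) = -sqrt(C1 + 64*z)/7
 v(z) = sqrt(C1 + 64*z)/7


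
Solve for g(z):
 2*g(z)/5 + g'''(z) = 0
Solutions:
 g(z) = C3*exp(-2^(1/3)*5^(2/3)*z/5) + (C1*sin(2^(1/3)*sqrt(3)*5^(2/3)*z/10) + C2*cos(2^(1/3)*sqrt(3)*5^(2/3)*z/10))*exp(2^(1/3)*5^(2/3)*z/10)


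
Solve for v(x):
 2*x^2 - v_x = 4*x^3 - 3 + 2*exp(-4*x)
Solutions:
 v(x) = C1 - x^4 + 2*x^3/3 + 3*x + exp(-4*x)/2


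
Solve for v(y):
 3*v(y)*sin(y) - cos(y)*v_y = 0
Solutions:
 v(y) = C1/cos(y)^3


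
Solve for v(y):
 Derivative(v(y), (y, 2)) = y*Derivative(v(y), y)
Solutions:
 v(y) = C1 + C2*erfi(sqrt(2)*y/2)


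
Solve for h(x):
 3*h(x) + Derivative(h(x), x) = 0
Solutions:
 h(x) = C1*exp(-3*x)


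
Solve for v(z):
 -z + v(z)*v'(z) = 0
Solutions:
 v(z) = -sqrt(C1 + z^2)
 v(z) = sqrt(C1 + z^2)


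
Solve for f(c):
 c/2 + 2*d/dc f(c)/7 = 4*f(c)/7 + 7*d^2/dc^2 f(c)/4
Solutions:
 f(c) = 7*c/8 + (C1*sin(16*sqrt(3)*c/49) + C2*cos(16*sqrt(3)*c/49))*exp(4*c/49) + 7/16


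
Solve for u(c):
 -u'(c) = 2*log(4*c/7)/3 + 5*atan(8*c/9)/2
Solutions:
 u(c) = C1 - 2*c*log(c)/3 - 5*c*atan(8*c/9)/2 - 4*c*log(2)/3 + 2*c/3 + 2*c*log(7)/3 + 45*log(64*c^2 + 81)/32


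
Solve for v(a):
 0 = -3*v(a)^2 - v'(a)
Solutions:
 v(a) = 1/(C1 + 3*a)


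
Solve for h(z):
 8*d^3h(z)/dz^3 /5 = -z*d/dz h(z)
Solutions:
 h(z) = C1 + Integral(C2*airyai(-5^(1/3)*z/2) + C3*airybi(-5^(1/3)*z/2), z)


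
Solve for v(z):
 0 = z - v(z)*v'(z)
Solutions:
 v(z) = -sqrt(C1 + z^2)
 v(z) = sqrt(C1 + z^2)


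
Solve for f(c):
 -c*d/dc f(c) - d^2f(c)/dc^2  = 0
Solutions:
 f(c) = C1 + C2*erf(sqrt(2)*c/2)


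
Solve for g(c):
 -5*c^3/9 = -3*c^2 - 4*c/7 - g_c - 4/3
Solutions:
 g(c) = C1 + 5*c^4/36 - c^3 - 2*c^2/7 - 4*c/3


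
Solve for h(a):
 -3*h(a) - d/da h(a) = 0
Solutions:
 h(a) = C1*exp(-3*a)


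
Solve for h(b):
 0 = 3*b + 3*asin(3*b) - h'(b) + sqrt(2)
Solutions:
 h(b) = C1 + 3*b^2/2 + 3*b*asin(3*b) + sqrt(2)*b + sqrt(1 - 9*b^2)


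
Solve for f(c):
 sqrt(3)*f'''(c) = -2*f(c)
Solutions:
 f(c) = C3*exp(-2^(1/3)*3^(5/6)*c/3) + (C1*sin(6^(1/3)*c/2) + C2*cos(6^(1/3)*c/2))*exp(2^(1/3)*3^(5/6)*c/6)


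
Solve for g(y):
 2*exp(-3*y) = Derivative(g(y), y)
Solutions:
 g(y) = C1 - 2*exp(-3*y)/3


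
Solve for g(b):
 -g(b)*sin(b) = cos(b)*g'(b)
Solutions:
 g(b) = C1*cos(b)


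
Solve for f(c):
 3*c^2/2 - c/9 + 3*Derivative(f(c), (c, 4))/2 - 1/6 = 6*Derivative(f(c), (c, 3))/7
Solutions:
 f(c) = C1 + C2*c + C3*c^2 + C4*exp(4*c/7) + 7*c^5/240 + 1295*c^4/5184 + 8897*c^3/5184


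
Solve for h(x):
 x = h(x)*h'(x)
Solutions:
 h(x) = -sqrt(C1 + x^2)
 h(x) = sqrt(C1 + x^2)


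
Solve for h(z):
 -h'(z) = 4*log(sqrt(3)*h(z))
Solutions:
 Integral(1/(2*log(_y) + log(3)), (_y, h(z)))/2 = C1 - z


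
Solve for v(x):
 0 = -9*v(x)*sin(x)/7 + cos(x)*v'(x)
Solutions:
 v(x) = C1/cos(x)^(9/7)


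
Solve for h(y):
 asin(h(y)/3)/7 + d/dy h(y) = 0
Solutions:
 Integral(1/asin(_y/3), (_y, h(y))) = C1 - y/7


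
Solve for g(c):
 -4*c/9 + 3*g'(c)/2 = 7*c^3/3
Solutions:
 g(c) = C1 + 7*c^4/18 + 4*c^2/27


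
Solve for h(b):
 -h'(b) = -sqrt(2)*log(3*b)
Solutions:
 h(b) = C1 + sqrt(2)*b*log(b) - sqrt(2)*b + sqrt(2)*b*log(3)


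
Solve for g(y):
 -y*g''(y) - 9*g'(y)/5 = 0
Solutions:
 g(y) = C1 + C2/y^(4/5)


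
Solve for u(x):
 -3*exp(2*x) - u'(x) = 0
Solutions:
 u(x) = C1 - 3*exp(2*x)/2


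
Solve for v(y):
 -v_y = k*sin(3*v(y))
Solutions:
 v(y) = -acos((-C1 - exp(6*k*y))/(C1 - exp(6*k*y)))/3 + 2*pi/3
 v(y) = acos((-C1 - exp(6*k*y))/(C1 - exp(6*k*y)))/3


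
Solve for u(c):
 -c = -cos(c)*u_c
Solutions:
 u(c) = C1 + Integral(c/cos(c), c)


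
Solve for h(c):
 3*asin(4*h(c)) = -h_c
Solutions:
 Integral(1/asin(4*_y), (_y, h(c))) = C1 - 3*c


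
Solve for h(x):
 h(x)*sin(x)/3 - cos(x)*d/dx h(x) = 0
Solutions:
 h(x) = C1/cos(x)^(1/3)


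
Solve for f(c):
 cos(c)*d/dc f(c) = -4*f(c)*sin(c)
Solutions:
 f(c) = C1*cos(c)^4


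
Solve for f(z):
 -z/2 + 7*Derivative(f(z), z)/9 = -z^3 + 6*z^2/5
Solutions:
 f(z) = C1 - 9*z^4/28 + 18*z^3/35 + 9*z^2/28


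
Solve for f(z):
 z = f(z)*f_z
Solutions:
 f(z) = -sqrt(C1 + z^2)
 f(z) = sqrt(C1 + z^2)


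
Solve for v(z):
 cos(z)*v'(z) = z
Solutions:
 v(z) = C1 + Integral(z/cos(z), z)


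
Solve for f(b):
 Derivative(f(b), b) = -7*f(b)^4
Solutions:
 f(b) = (-3^(2/3) - 3*3^(1/6)*I)*(1/(C1 + 7*b))^(1/3)/6
 f(b) = (-3^(2/3) + 3*3^(1/6)*I)*(1/(C1 + 7*b))^(1/3)/6
 f(b) = (1/(C1 + 21*b))^(1/3)


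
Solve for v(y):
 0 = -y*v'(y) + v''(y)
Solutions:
 v(y) = C1 + C2*erfi(sqrt(2)*y/2)


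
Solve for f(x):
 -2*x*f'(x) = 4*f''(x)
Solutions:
 f(x) = C1 + C2*erf(x/2)


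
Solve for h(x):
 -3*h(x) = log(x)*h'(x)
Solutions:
 h(x) = C1*exp(-3*li(x))


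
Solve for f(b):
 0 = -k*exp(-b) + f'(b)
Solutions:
 f(b) = C1 - k*exp(-b)


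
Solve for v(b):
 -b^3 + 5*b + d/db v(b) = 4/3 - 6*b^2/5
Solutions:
 v(b) = C1 + b^4/4 - 2*b^3/5 - 5*b^2/2 + 4*b/3


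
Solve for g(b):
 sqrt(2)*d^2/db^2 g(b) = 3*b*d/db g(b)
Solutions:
 g(b) = C1 + C2*erfi(2^(1/4)*sqrt(3)*b/2)


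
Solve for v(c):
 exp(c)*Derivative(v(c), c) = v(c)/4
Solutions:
 v(c) = C1*exp(-exp(-c)/4)


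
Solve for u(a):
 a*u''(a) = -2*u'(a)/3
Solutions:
 u(a) = C1 + C2*a^(1/3)


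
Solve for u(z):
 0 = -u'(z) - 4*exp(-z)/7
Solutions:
 u(z) = C1 + 4*exp(-z)/7


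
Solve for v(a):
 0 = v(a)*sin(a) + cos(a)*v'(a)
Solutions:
 v(a) = C1*cos(a)


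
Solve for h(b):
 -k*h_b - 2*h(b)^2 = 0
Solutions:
 h(b) = k/(C1*k + 2*b)


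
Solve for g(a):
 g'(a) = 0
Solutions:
 g(a) = C1


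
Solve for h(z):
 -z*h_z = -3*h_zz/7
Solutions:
 h(z) = C1 + C2*erfi(sqrt(42)*z/6)


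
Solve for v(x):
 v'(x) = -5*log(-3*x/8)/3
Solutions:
 v(x) = C1 - 5*x*log(-x)/3 + x*(-5*log(3)/3 + 5/3 + 5*log(2))


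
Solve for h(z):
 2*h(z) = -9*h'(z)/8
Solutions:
 h(z) = C1*exp(-16*z/9)


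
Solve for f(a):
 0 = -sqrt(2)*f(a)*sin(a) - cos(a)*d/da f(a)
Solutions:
 f(a) = C1*cos(a)^(sqrt(2))


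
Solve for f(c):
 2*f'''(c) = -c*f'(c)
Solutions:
 f(c) = C1 + Integral(C2*airyai(-2^(2/3)*c/2) + C3*airybi(-2^(2/3)*c/2), c)


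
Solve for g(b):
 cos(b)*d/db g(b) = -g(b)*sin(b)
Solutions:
 g(b) = C1*cos(b)


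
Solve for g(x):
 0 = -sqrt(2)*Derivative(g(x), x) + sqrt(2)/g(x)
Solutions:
 g(x) = -sqrt(C1 + 2*x)
 g(x) = sqrt(C1 + 2*x)


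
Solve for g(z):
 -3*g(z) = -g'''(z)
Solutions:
 g(z) = C3*exp(3^(1/3)*z) + (C1*sin(3^(5/6)*z/2) + C2*cos(3^(5/6)*z/2))*exp(-3^(1/3)*z/2)


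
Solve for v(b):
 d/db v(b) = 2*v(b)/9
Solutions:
 v(b) = C1*exp(2*b/9)


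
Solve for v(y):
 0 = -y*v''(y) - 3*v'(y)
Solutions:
 v(y) = C1 + C2/y^2


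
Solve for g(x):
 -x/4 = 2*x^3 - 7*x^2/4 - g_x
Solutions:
 g(x) = C1 + x^4/2 - 7*x^3/12 + x^2/8


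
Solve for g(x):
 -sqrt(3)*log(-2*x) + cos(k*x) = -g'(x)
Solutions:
 g(x) = C1 + sqrt(3)*x*(log(-x) - 1) + sqrt(3)*x*log(2) - Piecewise((sin(k*x)/k, Ne(k, 0)), (x, True))


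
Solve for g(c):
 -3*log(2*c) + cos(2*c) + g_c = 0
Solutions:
 g(c) = C1 + 3*c*log(c) - 3*c + 3*c*log(2) - sin(2*c)/2


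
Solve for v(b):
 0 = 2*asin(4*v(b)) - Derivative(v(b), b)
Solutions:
 Integral(1/asin(4*_y), (_y, v(b))) = C1 + 2*b


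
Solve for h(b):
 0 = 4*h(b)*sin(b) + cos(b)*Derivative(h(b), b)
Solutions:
 h(b) = C1*cos(b)^4


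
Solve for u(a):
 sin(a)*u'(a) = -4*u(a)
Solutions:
 u(a) = C1*(cos(a)^2 + 2*cos(a) + 1)/(cos(a)^2 - 2*cos(a) + 1)


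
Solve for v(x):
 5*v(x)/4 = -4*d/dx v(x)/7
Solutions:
 v(x) = C1*exp(-35*x/16)


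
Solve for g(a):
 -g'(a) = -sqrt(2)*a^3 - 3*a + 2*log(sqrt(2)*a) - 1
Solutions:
 g(a) = C1 + sqrt(2)*a^4/4 + 3*a^2/2 - 2*a*log(a) - a*log(2) + 3*a


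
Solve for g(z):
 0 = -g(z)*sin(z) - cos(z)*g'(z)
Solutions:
 g(z) = C1*cos(z)


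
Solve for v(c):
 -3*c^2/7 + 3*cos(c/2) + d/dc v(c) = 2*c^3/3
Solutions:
 v(c) = C1 + c^4/6 + c^3/7 - 6*sin(c/2)


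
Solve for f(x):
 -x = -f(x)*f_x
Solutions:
 f(x) = -sqrt(C1 + x^2)
 f(x) = sqrt(C1 + x^2)


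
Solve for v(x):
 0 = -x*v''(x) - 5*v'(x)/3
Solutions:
 v(x) = C1 + C2/x^(2/3)


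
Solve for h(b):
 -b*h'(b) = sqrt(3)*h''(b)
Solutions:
 h(b) = C1 + C2*erf(sqrt(2)*3^(3/4)*b/6)


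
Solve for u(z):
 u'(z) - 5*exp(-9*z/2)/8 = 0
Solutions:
 u(z) = C1 - 5*exp(-9*z/2)/36


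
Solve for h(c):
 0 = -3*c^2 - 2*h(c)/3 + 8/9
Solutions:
 h(c) = 4/3 - 9*c^2/2


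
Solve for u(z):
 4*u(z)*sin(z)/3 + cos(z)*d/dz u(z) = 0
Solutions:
 u(z) = C1*cos(z)^(4/3)


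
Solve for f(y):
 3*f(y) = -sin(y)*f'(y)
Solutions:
 f(y) = C1*(cos(y) + 1)^(3/2)/(cos(y) - 1)^(3/2)


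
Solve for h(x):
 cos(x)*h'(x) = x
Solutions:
 h(x) = C1 + Integral(x/cos(x), x)


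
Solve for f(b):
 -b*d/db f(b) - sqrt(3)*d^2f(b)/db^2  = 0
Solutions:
 f(b) = C1 + C2*erf(sqrt(2)*3^(3/4)*b/6)


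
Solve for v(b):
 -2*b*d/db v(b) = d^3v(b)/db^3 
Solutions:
 v(b) = C1 + Integral(C2*airyai(-2^(1/3)*b) + C3*airybi(-2^(1/3)*b), b)


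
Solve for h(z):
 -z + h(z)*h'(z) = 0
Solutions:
 h(z) = -sqrt(C1 + z^2)
 h(z) = sqrt(C1 + z^2)


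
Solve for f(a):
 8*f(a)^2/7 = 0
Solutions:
 f(a) = 0


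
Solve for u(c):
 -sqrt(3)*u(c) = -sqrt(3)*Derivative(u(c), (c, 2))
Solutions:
 u(c) = C1*exp(-c) + C2*exp(c)


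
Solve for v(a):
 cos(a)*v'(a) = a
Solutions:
 v(a) = C1 + Integral(a/cos(a), a)


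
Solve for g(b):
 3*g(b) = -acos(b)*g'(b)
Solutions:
 g(b) = C1*exp(-3*Integral(1/acos(b), b))


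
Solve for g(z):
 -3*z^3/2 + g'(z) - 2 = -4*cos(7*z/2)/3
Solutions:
 g(z) = C1 + 3*z^4/8 + 2*z - 8*sin(7*z/2)/21


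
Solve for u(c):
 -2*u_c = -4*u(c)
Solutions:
 u(c) = C1*exp(2*c)


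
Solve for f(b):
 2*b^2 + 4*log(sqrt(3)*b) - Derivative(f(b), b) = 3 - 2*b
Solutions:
 f(b) = C1 + 2*b^3/3 + b^2 + 4*b*log(b) - 7*b + b*log(9)


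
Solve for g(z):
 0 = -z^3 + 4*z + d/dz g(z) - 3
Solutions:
 g(z) = C1 + z^4/4 - 2*z^2 + 3*z


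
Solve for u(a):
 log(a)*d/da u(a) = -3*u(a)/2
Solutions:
 u(a) = C1*exp(-3*li(a)/2)


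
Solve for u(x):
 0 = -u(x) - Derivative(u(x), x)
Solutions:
 u(x) = C1*exp(-x)


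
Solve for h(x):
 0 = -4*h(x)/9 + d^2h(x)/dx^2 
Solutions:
 h(x) = C1*exp(-2*x/3) + C2*exp(2*x/3)


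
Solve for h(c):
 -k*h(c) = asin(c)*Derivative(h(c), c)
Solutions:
 h(c) = C1*exp(-k*Integral(1/asin(c), c))


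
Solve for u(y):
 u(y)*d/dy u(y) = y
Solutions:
 u(y) = -sqrt(C1 + y^2)
 u(y) = sqrt(C1 + y^2)


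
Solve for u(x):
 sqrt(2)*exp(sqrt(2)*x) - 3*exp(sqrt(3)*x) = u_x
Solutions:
 u(x) = C1 + exp(sqrt(2)*x) - sqrt(3)*exp(sqrt(3)*x)


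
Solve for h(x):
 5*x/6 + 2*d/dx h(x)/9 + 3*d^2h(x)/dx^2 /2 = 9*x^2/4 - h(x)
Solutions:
 h(x) = 9*x^2/4 - 11*x/6 + (C1*sin(sqrt(482)*x/27) + C2*cos(sqrt(482)*x/27))*exp(-2*x/27) - 685/108


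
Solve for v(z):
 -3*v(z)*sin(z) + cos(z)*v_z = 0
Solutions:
 v(z) = C1/cos(z)^3


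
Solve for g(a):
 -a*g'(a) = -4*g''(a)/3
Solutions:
 g(a) = C1 + C2*erfi(sqrt(6)*a/4)


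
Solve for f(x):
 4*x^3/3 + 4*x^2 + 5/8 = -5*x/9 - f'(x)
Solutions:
 f(x) = C1 - x^4/3 - 4*x^3/3 - 5*x^2/18 - 5*x/8


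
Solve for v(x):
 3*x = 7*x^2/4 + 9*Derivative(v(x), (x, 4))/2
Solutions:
 v(x) = C1 + C2*x + C3*x^2 + C4*x^3 - 7*x^6/6480 + x^5/180


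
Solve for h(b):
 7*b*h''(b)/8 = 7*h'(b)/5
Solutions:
 h(b) = C1 + C2*b^(13/5)


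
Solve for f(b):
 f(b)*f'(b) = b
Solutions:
 f(b) = -sqrt(C1 + b^2)
 f(b) = sqrt(C1 + b^2)


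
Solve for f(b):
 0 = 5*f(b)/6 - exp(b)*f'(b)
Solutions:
 f(b) = C1*exp(-5*exp(-b)/6)


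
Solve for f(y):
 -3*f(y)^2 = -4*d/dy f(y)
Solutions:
 f(y) = -4/(C1 + 3*y)


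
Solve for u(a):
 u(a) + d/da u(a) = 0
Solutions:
 u(a) = C1*exp(-a)


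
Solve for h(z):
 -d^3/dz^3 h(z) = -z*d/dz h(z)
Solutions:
 h(z) = C1 + Integral(C2*airyai(z) + C3*airybi(z), z)


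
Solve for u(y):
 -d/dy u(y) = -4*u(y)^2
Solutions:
 u(y) = -1/(C1 + 4*y)


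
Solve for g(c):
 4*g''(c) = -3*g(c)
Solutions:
 g(c) = C1*sin(sqrt(3)*c/2) + C2*cos(sqrt(3)*c/2)


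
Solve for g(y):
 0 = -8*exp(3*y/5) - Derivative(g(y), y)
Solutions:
 g(y) = C1 - 40*exp(3*y/5)/3


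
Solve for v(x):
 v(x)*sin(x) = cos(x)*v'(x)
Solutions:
 v(x) = C1/cos(x)


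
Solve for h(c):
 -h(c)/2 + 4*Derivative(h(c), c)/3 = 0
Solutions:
 h(c) = C1*exp(3*c/8)


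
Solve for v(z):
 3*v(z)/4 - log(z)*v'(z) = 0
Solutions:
 v(z) = C1*exp(3*li(z)/4)


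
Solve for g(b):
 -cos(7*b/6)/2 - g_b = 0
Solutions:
 g(b) = C1 - 3*sin(7*b/6)/7


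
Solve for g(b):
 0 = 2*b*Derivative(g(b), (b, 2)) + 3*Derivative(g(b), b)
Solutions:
 g(b) = C1 + C2/sqrt(b)


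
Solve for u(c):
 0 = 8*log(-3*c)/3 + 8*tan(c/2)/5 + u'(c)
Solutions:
 u(c) = C1 - 8*c*log(-c)/3 - 8*c*log(3)/3 + 8*c/3 + 16*log(cos(c/2))/5


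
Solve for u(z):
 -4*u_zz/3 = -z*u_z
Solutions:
 u(z) = C1 + C2*erfi(sqrt(6)*z/4)


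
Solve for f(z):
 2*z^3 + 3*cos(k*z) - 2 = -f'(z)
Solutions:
 f(z) = C1 - z^4/2 + 2*z - 3*sin(k*z)/k


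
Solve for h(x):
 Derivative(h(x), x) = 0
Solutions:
 h(x) = C1


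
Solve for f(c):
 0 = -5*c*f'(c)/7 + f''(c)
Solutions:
 f(c) = C1 + C2*erfi(sqrt(70)*c/14)


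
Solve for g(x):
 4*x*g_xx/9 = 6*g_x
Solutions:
 g(x) = C1 + C2*x^(29/2)


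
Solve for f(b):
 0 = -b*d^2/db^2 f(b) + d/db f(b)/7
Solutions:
 f(b) = C1 + C2*b^(8/7)


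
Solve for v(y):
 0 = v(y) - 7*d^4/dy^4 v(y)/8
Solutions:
 v(y) = C1*exp(-14^(3/4)*y/7) + C2*exp(14^(3/4)*y/7) + C3*sin(14^(3/4)*y/7) + C4*cos(14^(3/4)*y/7)


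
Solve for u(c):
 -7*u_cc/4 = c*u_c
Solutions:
 u(c) = C1 + C2*erf(sqrt(14)*c/7)


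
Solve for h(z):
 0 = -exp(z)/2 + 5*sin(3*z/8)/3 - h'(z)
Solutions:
 h(z) = C1 - exp(z)/2 - 40*cos(3*z/8)/9


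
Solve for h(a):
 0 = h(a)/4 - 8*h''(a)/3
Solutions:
 h(a) = C1*exp(-sqrt(6)*a/8) + C2*exp(sqrt(6)*a/8)


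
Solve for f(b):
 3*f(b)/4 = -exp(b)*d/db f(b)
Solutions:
 f(b) = C1*exp(3*exp(-b)/4)


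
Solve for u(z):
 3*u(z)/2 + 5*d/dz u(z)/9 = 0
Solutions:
 u(z) = C1*exp(-27*z/10)


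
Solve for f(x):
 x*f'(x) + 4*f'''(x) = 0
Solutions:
 f(x) = C1 + Integral(C2*airyai(-2^(1/3)*x/2) + C3*airybi(-2^(1/3)*x/2), x)


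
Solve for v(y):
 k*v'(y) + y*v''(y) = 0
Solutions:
 v(y) = C1 + y^(1 - re(k))*(C2*sin(log(y)*Abs(im(k))) + C3*cos(log(y)*im(k)))


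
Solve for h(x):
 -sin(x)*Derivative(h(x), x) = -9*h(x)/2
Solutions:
 h(x) = C1*(cos(x) - 1)^(1/4)*(cos(x)^2 - 2*cos(x) + 1)/((cos(x) + 1)^(1/4)*(cos(x)^2 + 2*cos(x) + 1))


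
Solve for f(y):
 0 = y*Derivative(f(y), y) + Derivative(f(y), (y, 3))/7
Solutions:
 f(y) = C1 + Integral(C2*airyai(-7^(1/3)*y) + C3*airybi(-7^(1/3)*y), y)


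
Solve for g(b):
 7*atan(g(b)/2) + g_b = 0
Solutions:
 Integral(1/atan(_y/2), (_y, g(b))) = C1 - 7*b


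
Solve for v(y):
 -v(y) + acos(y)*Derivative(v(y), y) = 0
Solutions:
 v(y) = C1*exp(Integral(1/acos(y), y))


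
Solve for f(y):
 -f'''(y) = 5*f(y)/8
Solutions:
 f(y) = C3*exp(-5^(1/3)*y/2) + (C1*sin(sqrt(3)*5^(1/3)*y/4) + C2*cos(sqrt(3)*5^(1/3)*y/4))*exp(5^(1/3)*y/4)


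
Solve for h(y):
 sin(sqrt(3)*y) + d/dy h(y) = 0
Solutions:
 h(y) = C1 + sqrt(3)*cos(sqrt(3)*y)/3


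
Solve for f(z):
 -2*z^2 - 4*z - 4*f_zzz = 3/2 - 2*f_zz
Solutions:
 f(z) = C1 + C2*z + C3*exp(z/2) + z^4/12 + z^3 + 51*z^2/8


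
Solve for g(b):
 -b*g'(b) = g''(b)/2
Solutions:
 g(b) = C1 + C2*erf(b)


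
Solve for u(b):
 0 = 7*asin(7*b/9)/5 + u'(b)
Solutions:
 u(b) = C1 - 7*b*asin(7*b/9)/5 - sqrt(81 - 49*b^2)/5


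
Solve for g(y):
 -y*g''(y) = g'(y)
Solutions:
 g(y) = C1 + C2*log(y)


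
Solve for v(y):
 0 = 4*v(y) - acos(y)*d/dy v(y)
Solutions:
 v(y) = C1*exp(4*Integral(1/acos(y), y))


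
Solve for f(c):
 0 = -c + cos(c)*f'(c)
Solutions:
 f(c) = C1 + Integral(c/cos(c), c)


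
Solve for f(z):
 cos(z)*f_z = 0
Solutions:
 f(z) = C1


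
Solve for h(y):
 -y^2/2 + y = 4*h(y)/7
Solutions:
 h(y) = 7*y*(2 - y)/8


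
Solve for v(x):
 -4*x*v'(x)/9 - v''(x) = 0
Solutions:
 v(x) = C1 + C2*erf(sqrt(2)*x/3)


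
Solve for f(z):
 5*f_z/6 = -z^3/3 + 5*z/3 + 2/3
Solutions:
 f(z) = C1 - z^4/10 + z^2 + 4*z/5


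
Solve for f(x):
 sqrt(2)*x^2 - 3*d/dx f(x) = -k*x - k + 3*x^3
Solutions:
 f(x) = C1 + k*x^2/6 + k*x/3 - x^4/4 + sqrt(2)*x^3/9


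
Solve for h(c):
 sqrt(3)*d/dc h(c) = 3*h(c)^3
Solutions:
 h(c) = -sqrt(2)*sqrt(-1/(C1 + sqrt(3)*c))/2
 h(c) = sqrt(2)*sqrt(-1/(C1 + sqrt(3)*c))/2


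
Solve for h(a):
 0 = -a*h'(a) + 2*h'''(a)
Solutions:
 h(a) = C1 + Integral(C2*airyai(2^(2/3)*a/2) + C3*airybi(2^(2/3)*a/2), a)


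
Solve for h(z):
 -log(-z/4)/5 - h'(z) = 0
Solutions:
 h(z) = C1 - z*log(-z)/5 + z*(1 + 2*log(2))/5


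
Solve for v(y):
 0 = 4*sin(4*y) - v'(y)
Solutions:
 v(y) = C1 - cos(4*y)


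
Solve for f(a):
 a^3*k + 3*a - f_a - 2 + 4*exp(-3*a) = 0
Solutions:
 f(a) = C1 + a^4*k/4 + 3*a^2/2 - 2*a - 4*exp(-3*a)/3


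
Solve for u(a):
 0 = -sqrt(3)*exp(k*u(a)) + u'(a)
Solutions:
 u(a) = Piecewise((log(-1/(C1*k + sqrt(3)*a*k))/k, Ne(k, 0)), (nan, True))
 u(a) = Piecewise((C1 + sqrt(3)*a, Eq(k, 0)), (nan, True))


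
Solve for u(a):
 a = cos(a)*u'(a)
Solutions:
 u(a) = C1 + Integral(a/cos(a), a)


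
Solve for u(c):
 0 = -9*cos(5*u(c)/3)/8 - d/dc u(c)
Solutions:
 9*c/8 - 3*log(sin(5*u(c)/3) - 1)/10 + 3*log(sin(5*u(c)/3) + 1)/10 = C1


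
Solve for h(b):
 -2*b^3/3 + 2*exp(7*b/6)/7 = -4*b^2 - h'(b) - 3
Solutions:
 h(b) = C1 + b^4/6 - 4*b^3/3 - 3*b - 12*exp(7*b/6)/49


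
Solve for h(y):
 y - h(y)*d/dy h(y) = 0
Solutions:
 h(y) = -sqrt(C1 + y^2)
 h(y) = sqrt(C1 + y^2)


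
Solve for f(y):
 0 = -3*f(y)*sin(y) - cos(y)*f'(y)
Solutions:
 f(y) = C1*cos(y)^3


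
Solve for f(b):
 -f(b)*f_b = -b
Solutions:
 f(b) = -sqrt(C1 + b^2)
 f(b) = sqrt(C1 + b^2)


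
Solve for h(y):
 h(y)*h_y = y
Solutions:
 h(y) = -sqrt(C1 + y^2)
 h(y) = sqrt(C1 + y^2)


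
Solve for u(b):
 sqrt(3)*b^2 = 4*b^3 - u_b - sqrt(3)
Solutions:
 u(b) = C1 + b^4 - sqrt(3)*b^3/3 - sqrt(3)*b


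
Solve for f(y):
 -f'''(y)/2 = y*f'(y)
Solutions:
 f(y) = C1 + Integral(C2*airyai(-2^(1/3)*y) + C3*airybi(-2^(1/3)*y), y)


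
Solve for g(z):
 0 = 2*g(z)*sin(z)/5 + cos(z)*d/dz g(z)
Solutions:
 g(z) = C1*cos(z)^(2/5)


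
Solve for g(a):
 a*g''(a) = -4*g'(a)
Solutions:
 g(a) = C1 + C2/a^3


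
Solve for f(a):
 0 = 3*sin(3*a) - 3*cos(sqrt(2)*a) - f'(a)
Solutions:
 f(a) = C1 - 3*sqrt(2)*sin(sqrt(2)*a)/2 - cos(3*a)


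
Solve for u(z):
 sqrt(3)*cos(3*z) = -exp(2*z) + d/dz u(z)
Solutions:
 u(z) = C1 + exp(2*z)/2 + sqrt(3)*sin(3*z)/3


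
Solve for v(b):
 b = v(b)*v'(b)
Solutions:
 v(b) = -sqrt(C1 + b^2)
 v(b) = sqrt(C1 + b^2)


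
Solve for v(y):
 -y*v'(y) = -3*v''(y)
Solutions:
 v(y) = C1 + C2*erfi(sqrt(6)*y/6)


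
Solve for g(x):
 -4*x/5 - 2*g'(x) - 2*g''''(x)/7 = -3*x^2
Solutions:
 g(x) = C1 + C4*exp(-7^(1/3)*x) + x^3/2 - x^2/5 + (C2*sin(sqrt(3)*7^(1/3)*x/2) + C3*cos(sqrt(3)*7^(1/3)*x/2))*exp(7^(1/3)*x/2)


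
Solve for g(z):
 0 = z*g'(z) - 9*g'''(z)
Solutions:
 g(z) = C1 + Integral(C2*airyai(3^(1/3)*z/3) + C3*airybi(3^(1/3)*z/3), z)


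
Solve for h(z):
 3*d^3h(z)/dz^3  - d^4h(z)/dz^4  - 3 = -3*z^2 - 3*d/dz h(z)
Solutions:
 h(z) = C1 + C2*exp(z*(-2^(2/3)*(sqrt(21) + 5)^(1/3)/4 - 2^(1/3)/(2*(sqrt(21) + 5)^(1/3)) + 1))*sin(2^(1/3)*sqrt(3)*z*(-2^(1/3)*(sqrt(21) + 5)^(1/3) + 2/(sqrt(21) + 5)^(1/3))/4) + C3*exp(z*(-2^(2/3)*(sqrt(21) + 5)^(1/3)/4 - 2^(1/3)/(2*(sqrt(21) + 5)^(1/3)) + 1))*cos(2^(1/3)*sqrt(3)*z*(-2^(1/3)*(sqrt(21) + 5)^(1/3) + 2/(sqrt(21) + 5)^(1/3))/4) + C4*exp(z*(2^(1/3)/(sqrt(21) + 5)^(1/3) + 1 + 2^(2/3)*(sqrt(21) + 5)^(1/3)/2)) - z^3/3 + 3*z


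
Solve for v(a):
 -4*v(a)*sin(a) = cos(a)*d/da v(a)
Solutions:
 v(a) = C1*cos(a)^4


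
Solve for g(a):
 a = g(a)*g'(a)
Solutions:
 g(a) = -sqrt(C1 + a^2)
 g(a) = sqrt(C1 + a^2)


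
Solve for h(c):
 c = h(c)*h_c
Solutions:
 h(c) = -sqrt(C1 + c^2)
 h(c) = sqrt(C1 + c^2)


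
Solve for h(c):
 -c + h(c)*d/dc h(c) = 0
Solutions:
 h(c) = -sqrt(C1 + c^2)
 h(c) = sqrt(C1 + c^2)


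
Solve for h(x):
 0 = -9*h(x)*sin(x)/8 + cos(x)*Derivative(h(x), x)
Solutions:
 h(x) = C1/cos(x)^(9/8)


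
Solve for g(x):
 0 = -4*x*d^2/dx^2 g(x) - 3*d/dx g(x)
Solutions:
 g(x) = C1 + C2*x^(1/4)


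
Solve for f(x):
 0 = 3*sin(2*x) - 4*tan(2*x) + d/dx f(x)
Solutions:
 f(x) = C1 - 2*log(cos(2*x)) + 3*cos(2*x)/2


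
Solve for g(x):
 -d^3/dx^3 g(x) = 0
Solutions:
 g(x) = C1 + C2*x + C3*x^2


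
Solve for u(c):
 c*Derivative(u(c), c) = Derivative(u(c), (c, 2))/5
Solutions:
 u(c) = C1 + C2*erfi(sqrt(10)*c/2)


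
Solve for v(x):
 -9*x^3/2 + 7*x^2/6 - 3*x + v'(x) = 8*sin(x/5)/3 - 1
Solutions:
 v(x) = C1 + 9*x^4/8 - 7*x^3/18 + 3*x^2/2 - x - 40*cos(x/5)/3


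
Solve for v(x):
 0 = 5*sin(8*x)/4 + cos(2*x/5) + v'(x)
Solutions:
 v(x) = C1 - 5*sin(2*x/5)/2 + 5*cos(8*x)/32


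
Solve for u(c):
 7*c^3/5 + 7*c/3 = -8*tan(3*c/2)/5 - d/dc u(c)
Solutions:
 u(c) = C1 - 7*c^4/20 - 7*c^2/6 + 16*log(cos(3*c/2))/15


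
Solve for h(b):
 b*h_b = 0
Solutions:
 h(b) = C1


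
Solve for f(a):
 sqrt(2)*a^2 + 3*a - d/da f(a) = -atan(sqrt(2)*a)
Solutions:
 f(a) = C1 + sqrt(2)*a^3/3 + 3*a^2/2 + a*atan(sqrt(2)*a) - sqrt(2)*log(2*a^2 + 1)/4


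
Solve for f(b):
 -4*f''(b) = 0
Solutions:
 f(b) = C1 + C2*b


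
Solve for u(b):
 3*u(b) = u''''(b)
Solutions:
 u(b) = C1*exp(-3^(1/4)*b) + C2*exp(3^(1/4)*b) + C3*sin(3^(1/4)*b) + C4*cos(3^(1/4)*b)


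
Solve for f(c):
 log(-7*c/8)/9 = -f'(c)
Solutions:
 f(c) = C1 - c*log(-c)/9 + c*(-log(7) + 1 + 3*log(2))/9


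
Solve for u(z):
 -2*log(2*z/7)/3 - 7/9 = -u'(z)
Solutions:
 u(z) = C1 + 2*z*log(z)/3 - 2*z*log(7)/3 + z/9 + 2*z*log(2)/3


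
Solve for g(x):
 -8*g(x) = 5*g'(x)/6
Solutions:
 g(x) = C1*exp(-48*x/5)


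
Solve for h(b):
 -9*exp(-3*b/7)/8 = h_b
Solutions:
 h(b) = C1 + 21*exp(-3*b/7)/8


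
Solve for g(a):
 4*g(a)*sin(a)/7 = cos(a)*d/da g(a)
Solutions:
 g(a) = C1/cos(a)^(4/7)


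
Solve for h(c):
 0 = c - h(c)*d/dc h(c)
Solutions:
 h(c) = -sqrt(C1 + c^2)
 h(c) = sqrt(C1 + c^2)


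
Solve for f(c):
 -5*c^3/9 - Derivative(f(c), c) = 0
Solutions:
 f(c) = C1 - 5*c^4/36


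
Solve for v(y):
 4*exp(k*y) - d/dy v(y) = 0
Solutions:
 v(y) = C1 + 4*exp(k*y)/k


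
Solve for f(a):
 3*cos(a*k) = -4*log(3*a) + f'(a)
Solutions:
 f(a) = C1 + 4*a*log(a) - 4*a + 4*a*log(3) + 3*Piecewise((sin(a*k)/k, Ne(k, 0)), (a, True))


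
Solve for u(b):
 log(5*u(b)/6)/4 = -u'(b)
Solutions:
 4*Integral(1/(log(_y) - log(6) + log(5)), (_y, u(b))) = C1 - b


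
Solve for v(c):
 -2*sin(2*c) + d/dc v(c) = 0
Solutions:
 v(c) = C1 - cos(2*c)


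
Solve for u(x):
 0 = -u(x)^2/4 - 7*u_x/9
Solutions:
 u(x) = 28/(C1 + 9*x)


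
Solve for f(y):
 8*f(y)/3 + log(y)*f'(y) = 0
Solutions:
 f(y) = C1*exp(-8*li(y)/3)


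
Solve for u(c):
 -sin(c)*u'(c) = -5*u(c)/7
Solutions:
 u(c) = C1*(cos(c) - 1)^(5/14)/(cos(c) + 1)^(5/14)


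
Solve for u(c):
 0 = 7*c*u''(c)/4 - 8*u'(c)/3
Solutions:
 u(c) = C1 + C2*c^(53/21)


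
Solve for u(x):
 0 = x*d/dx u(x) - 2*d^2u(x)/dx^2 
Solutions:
 u(x) = C1 + C2*erfi(x/2)


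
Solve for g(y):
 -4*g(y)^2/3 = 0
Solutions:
 g(y) = 0


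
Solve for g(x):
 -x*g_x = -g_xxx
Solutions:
 g(x) = C1 + Integral(C2*airyai(x) + C3*airybi(x), x)


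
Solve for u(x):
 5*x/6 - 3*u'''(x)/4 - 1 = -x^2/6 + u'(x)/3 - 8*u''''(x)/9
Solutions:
 u(x) = C1 + C2*exp(x*(-3^(1/3)*(64*sqrt(1267) + 2291)^(1/3) - 27*3^(2/3)/(64*sqrt(1267) + 2291)^(1/3) + 18)/64)*sin(3^(1/6)*x*(-3^(2/3)*(64*sqrt(1267) + 2291)^(1/3) + 81/(64*sqrt(1267) + 2291)^(1/3))/64) + C3*exp(x*(-3^(1/3)*(64*sqrt(1267) + 2291)^(1/3) - 27*3^(2/3)/(64*sqrt(1267) + 2291)^(1/3) + 18)/64)*cos(3^(1/6)*x*(-3^(2/3)*(64*sqrt(1267) + 2291)^(1/3) + 81/(64*sqrt(1267) + 2291)^(1/3))/64) + C4*exp(x*(27*3^(2/3)/(64*sqrt(1267) + 2291)^(1/3) + 9 + 3^(1/3)*(64*sqrt(1267) + 2291)^(1/3))/32) + x^3/6 + 5*x^2/4 - 21*x/4


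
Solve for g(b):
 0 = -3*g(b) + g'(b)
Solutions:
 g(b) = C1*exp(3*b)


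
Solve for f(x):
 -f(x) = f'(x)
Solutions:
 f(x) = C1*exp(-x)


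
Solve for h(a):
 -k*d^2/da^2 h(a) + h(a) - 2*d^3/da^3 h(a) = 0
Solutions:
 h(a) = C1*exp(-a*(k^2/(k^3 + sqrt(-k^6 + (k^3 - 54)^2) - 54)^(1/3) + k + (k^3 + sqrt(-k^6 + (k^3 - 54)^2) - 54)^(1/3))/6) + C2*exp(a*(-4*k^2/((-1 + sqrt(3)*I)*(k^3 + sqrt(-k^6 + (k^3 - 54)^2) - 54)^(1/3)) - 2*k + (k^3 + sqrt(-k^6 + (k^3 - 54)^2) - 54)^(1/3) - sqrt(3)*I*(k^3 + sqrt(-k^6 + (k^3 - 54)^2) - 54)^(1/3))/12) + C3*exp(a*(4*k^2/((1 + sqrt(3)*I)*(k^3 + sqrt(-k^6 + (k^3 - 54)^2) - 54)^(1/3)) - 2*k + (k^3 + sqrt(-k^6 + (k^3 - 54)^2) - 54)^(1/3) + sqrt(3)*I*(k^3 + sqrt(-k^6 + (k^3 - 54)^2) - 54)^(1/3))/12)


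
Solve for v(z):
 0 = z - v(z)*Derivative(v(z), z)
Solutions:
 v(z) = -sqrt(C1 + z^2)
 v(z) = sqrt(C1 + z^2)


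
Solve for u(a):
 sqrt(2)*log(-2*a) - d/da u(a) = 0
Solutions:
 u(a) = C1 + sqrt(2)*a*log(-a) + sqrt(2)*a*(-1 + log(2))


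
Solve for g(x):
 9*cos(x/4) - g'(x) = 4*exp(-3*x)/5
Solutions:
 g(x) = C1 + 36*sin(x/4) + 4*exp(-3*x)/15


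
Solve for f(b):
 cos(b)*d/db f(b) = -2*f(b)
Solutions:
 f(b) = C1*(sin(b) - 1)/(sin(b) + 1)


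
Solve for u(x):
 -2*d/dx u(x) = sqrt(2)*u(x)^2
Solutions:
 u(x) = 2/(C1 + sqrt(2)*x)


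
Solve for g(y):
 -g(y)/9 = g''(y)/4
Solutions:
 g(y) = C1*sin(2*y/3) + C2*cos(2*y/3)


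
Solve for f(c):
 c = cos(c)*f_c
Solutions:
 f(c) = C1 + Integral(c/cos(c), c)


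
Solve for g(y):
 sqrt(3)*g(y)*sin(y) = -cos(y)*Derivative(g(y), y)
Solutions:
 g(y) = C1*cos(y)^(sqrt(3))


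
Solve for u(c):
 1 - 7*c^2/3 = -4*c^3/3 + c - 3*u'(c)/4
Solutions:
 u(c) = C1 - 4*c^4/9 + 28*c^3/27 + 2*c^2/3 - 4*c/3


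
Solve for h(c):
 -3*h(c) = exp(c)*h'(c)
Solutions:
 h(c) = C1*exp(3*exp(-c))


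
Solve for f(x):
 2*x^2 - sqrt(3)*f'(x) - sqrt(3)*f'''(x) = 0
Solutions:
 f(x) = C1 + C2*sin(x) + C3*cos(x) + 2*sqrt(3)*x^3/9 - 4*sqrt(3)*x/3


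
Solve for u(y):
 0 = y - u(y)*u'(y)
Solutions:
 u(y) = -sqrt(C1 + y^2)
 u(y) = sqrt(C1 + y^2)


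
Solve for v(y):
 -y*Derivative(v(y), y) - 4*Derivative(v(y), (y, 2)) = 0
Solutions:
 v(y) = C1 + C2*erf(sqrt(2)*y/4)


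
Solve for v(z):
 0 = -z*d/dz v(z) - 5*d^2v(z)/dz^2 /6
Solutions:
 v(z) = C1 + C2*erf(sqrt(15)*z/5)


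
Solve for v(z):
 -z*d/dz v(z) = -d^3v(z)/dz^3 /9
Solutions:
 v(z) = C1 + Integral(C2*airyai(3^(2/3)*z) + C3*airybi(3^(2/3)*z), z)


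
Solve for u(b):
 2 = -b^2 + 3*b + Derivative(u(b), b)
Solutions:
 u(b) = C1 + b^3/3 - 3*b^2/2 + 2*b


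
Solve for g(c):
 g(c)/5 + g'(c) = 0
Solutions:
 g(c) = C1*exp(-c/5)


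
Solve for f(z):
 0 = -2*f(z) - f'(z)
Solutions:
 f(z) = C1*exp(-2*z)


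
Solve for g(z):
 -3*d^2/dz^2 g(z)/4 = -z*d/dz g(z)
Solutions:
 g(z) = C1 + C2*erfi(sqrt(6)*z/3)


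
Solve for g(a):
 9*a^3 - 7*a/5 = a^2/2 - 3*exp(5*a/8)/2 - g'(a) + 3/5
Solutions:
 g(a) = C1 - 9*a^4/4 + a^3/6 + 7*a^2/10 + 3*a/5 - 12*exp(5*a/8)/5


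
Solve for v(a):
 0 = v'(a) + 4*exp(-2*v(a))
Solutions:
 v(a) = log(-sqrt(C1 - 8*a))
 v(a) = log(C1 - 8*a)/2


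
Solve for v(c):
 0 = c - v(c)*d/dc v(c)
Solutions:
 v(c) = -sqrt(C1 + c^2)
 v(c) = sqrt(C1 + c^2)


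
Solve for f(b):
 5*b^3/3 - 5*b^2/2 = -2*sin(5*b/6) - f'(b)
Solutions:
 f(b) = C1 - 5*b^4/12 + 5*b^3/6 + 12*cos(5*b/6)/5


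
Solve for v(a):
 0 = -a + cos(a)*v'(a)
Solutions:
 v(a) = C1 + Integral(a/cos(a), a)


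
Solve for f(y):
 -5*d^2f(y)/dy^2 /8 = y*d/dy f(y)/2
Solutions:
 f(y) = C1 + C2*erf(sqrt(10)*y/5)


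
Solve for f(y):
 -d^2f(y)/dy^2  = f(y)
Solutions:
 f(y) = C1*sin(y) + C2*cos(y)


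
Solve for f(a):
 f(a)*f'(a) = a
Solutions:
 f(a) = -sqrt(C1 + a^2)
 f(a) = sqrt(C1 + a^2)


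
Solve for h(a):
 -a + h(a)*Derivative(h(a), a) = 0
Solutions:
 h(a) = -sqrt(C1 + a^2)
 h(a) = sqrt(C1 + a^2)


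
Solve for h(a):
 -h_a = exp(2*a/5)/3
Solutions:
 h(a) = C1 - 5*exp(2*a/5)/6


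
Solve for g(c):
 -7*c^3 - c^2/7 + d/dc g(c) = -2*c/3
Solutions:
 g(c) = C1 + 7*c^4/4 + c^3/21 - c^2/3


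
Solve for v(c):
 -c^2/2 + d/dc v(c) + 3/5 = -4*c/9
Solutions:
 v(c) = C1 + c^3/6 - 2*c^2/9 - 3*c/5


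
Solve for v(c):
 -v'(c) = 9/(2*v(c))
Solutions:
 v(c) = -sqrt(C1 - 9*c)
 v(c) = sqrt(C1 - 9*c)
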